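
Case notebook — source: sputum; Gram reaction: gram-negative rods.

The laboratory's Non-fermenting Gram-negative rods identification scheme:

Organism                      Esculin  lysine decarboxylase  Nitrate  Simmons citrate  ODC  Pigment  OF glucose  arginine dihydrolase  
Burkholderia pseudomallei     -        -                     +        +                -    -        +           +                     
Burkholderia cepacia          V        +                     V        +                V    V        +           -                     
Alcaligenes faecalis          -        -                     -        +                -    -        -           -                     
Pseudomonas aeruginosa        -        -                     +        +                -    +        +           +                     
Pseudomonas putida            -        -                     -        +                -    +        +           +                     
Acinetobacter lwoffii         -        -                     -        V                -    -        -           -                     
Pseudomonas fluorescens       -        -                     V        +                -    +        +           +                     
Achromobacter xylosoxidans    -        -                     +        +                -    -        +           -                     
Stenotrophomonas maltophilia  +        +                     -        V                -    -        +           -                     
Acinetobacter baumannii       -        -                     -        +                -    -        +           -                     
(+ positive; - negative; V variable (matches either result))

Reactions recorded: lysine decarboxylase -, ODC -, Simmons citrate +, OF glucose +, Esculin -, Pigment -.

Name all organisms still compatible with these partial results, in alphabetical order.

Achromobacter xylosoxidans, Acinetobacter baumannii, Burkholderia pseudomallei

ODC -: all 10 remaining candidates are consistent.
Esculin -: excludes Stenotrophomonas maltophilia — 9 left.
Simmons citrate +: all 9 remaining candidates are consistent.
OF glucose +: excludes Alcaligenes faecalis, Acinetobacter lwoffii — 7 left.
lysine decarboxylase -: excludes Burkholderia cepacia — 6 left.
Pigment -: excludes Pseudomonas aeruginosa, Pseudomonas putida, Pseudomonas fluorescens — 3 left.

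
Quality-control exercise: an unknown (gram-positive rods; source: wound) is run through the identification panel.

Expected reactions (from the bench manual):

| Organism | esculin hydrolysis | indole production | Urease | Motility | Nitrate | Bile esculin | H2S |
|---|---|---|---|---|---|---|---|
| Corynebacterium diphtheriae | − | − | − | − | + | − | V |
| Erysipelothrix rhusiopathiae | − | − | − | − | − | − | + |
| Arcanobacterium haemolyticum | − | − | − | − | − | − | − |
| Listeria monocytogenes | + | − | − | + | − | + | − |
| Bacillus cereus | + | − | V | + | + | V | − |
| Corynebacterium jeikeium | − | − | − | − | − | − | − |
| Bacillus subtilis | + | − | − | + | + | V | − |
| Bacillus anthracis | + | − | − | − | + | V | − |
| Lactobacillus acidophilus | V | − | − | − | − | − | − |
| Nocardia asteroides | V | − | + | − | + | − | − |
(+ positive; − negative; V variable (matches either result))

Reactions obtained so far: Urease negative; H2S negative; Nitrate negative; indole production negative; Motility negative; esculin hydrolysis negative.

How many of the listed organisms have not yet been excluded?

3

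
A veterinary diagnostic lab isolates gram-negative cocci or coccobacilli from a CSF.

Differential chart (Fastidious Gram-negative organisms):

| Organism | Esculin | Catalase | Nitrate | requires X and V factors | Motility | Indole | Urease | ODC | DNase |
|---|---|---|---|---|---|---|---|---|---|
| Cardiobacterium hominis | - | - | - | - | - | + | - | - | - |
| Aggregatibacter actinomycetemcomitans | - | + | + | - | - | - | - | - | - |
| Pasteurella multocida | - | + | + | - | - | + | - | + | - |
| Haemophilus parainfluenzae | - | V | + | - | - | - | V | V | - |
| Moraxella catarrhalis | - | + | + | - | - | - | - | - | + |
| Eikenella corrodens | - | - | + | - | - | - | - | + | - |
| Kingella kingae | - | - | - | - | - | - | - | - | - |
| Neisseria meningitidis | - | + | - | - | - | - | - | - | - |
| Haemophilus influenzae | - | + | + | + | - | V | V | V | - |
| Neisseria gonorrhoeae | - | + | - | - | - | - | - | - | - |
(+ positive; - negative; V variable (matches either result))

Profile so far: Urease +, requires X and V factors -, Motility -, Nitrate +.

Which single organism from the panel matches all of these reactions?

Nitrate +: excludes Cardiobacterium hominis, Kingella kingae, Neisseria meningitidis, Neisseria gonorrhoeae — 6 left.
Urease +: excludes Aggregatibacter actinomycetemcomitans, Pasteurella multocida, Moraxella catarrhalis, Eikenella corrodens — 2 left.
Motility -: all 2 remaining candidates are consistent.
requires X and V factors -: excludes Haemophilus influenzae — 1 left.

Haemophilus parainfluenzae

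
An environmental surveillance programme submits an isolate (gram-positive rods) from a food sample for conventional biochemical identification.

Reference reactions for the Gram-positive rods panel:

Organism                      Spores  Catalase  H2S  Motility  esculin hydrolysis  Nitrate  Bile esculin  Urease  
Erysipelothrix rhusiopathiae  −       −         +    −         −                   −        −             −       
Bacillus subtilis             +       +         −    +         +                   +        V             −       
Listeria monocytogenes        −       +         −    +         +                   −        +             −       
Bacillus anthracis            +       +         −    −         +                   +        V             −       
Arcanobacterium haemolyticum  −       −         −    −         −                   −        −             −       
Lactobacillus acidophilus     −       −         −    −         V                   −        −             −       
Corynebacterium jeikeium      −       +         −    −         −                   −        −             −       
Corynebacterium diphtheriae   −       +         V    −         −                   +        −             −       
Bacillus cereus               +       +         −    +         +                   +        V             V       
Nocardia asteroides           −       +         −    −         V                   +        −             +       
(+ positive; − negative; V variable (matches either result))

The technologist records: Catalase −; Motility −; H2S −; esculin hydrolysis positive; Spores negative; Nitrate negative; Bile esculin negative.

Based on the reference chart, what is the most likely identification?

Lactobacillus acidophilus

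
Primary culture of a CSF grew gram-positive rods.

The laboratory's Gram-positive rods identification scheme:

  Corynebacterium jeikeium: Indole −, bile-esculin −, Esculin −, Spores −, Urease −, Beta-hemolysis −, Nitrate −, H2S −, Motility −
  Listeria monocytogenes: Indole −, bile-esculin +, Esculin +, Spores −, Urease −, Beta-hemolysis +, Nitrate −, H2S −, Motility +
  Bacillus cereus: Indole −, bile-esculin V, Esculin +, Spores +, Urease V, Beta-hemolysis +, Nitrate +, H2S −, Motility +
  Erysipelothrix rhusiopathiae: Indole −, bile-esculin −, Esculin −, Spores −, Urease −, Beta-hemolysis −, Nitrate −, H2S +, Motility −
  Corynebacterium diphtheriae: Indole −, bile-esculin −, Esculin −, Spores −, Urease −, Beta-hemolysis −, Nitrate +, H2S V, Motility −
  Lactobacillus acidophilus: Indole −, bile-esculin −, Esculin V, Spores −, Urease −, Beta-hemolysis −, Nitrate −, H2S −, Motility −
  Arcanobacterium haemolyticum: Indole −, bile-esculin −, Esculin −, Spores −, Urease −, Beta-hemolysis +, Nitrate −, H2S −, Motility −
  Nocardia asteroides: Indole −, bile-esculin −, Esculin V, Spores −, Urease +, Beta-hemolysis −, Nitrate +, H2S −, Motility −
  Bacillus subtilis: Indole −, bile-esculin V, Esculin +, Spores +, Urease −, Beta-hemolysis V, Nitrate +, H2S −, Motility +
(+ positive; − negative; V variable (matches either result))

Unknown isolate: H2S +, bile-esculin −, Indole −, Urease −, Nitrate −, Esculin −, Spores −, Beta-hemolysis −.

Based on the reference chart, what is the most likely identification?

H2S +: excludes 7 organisms — 2 left.
Beta-hemolysis −: all 2 remaining candidates are consistent.
Urease −: all 2 remaining candidates are consistent.
Indole −: all 2 remaining candidates are consistent.
Spores −: all 2 remaining candidates are consistent.
Esculin −: all 2 remaining candidates are consistent.
Nitrate −: excludes Corynebacterium diphtheriae — 1 left.
bile-esculin −: the one remaining candidate is consistent.

Erysipelothrix rhusiopathiae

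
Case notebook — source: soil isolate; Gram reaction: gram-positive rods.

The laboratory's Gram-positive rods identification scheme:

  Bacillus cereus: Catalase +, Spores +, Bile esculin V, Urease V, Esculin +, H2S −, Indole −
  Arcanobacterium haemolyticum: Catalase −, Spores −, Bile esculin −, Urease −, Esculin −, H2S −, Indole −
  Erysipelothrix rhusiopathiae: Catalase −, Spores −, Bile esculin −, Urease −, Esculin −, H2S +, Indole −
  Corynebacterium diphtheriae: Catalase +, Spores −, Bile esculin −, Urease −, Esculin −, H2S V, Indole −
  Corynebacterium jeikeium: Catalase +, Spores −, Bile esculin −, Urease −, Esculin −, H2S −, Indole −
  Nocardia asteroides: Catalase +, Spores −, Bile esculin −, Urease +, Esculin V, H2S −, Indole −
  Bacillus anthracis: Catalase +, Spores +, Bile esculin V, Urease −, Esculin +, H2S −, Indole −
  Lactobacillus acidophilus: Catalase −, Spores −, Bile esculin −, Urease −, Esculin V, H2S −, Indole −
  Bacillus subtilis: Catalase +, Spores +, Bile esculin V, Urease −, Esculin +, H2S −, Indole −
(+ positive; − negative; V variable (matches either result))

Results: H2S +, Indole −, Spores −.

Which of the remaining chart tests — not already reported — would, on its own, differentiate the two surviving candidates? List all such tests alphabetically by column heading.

Spores −: excludes Bacillus cereus, Bacillus anthracis, Bacillus subtilis — 6 left.
Indole −: all 6 remaining candidates are consistent.
H2S +: excludes Arcanobacterium haemolyticum, Corynebacterium jeikeium, Nocardia asteroides, Lactobacillus acidophilus — 2 left.
Two candidates remain: Corynebacterium diphtheriae and Erysipelothrix rhusiopathiae.
  Catalase: Corynebacterium diphtheriae +, Erysipelothrix rhusiopathiae − — discriminates.
  Bile esculin: − vs − — same for both, does not separate.
  Urease: − vs − — same for both, does not separate.
  Esculin: − vs − — same for both, does not separate.

Catalase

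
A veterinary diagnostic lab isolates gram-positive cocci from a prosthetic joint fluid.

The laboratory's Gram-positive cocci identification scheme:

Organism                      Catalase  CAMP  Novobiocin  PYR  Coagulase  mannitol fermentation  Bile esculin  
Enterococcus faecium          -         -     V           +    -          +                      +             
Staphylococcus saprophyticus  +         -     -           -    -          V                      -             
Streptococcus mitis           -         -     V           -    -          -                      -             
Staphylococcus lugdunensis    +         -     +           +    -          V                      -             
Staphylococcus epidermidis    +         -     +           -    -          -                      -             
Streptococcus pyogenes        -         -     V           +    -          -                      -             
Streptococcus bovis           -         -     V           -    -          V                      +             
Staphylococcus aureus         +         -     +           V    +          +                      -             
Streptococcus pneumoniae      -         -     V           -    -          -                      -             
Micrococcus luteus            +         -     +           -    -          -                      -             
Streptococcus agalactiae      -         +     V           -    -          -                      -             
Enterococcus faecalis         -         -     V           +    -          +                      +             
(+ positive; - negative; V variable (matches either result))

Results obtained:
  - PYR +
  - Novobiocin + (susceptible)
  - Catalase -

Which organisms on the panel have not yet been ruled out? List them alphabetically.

Enterococcus faecalis, Enterococcus faecium, Streptococcus pyogenes

PYR +: excludes 7 organisms — 5 left.
Catalase -: excludes Staphylococcus lugdunensis, Staphylococcus aureus — 3 left.
Novobiocin +: all 3 remaining candidates are consistent.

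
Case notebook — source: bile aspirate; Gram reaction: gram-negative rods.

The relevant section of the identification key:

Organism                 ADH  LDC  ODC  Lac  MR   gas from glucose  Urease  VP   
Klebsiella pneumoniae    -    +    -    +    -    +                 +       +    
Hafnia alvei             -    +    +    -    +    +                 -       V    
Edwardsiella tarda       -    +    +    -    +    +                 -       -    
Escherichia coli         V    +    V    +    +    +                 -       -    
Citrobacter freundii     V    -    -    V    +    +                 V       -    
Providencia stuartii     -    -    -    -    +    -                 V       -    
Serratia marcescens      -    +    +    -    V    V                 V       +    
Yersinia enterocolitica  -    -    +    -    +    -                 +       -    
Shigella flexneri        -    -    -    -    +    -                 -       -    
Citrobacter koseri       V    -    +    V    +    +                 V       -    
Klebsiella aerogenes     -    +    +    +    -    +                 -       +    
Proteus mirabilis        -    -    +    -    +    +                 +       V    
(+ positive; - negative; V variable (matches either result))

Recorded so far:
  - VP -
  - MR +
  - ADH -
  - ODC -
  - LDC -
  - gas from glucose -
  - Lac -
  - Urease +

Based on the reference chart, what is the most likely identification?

MR +: excludes Klebsiella pneumoniae, Klebsiella aerogenes — 10 left.
VP -: excludes Serratia marcescens — 9 left.
ODC -: excludes 5 organisms — 4 left.
Lac -: excludes Escherichia coli — 3 left.
LDC -: all 3 remaining candidates are consistent.
gas from glucose -: excludes Citrobacter freundii — 2 left.
Urease +: excludes Shigella flexneri — 1 left.
ADH -: the one remaining candidate is consistent.

Providencia stuartii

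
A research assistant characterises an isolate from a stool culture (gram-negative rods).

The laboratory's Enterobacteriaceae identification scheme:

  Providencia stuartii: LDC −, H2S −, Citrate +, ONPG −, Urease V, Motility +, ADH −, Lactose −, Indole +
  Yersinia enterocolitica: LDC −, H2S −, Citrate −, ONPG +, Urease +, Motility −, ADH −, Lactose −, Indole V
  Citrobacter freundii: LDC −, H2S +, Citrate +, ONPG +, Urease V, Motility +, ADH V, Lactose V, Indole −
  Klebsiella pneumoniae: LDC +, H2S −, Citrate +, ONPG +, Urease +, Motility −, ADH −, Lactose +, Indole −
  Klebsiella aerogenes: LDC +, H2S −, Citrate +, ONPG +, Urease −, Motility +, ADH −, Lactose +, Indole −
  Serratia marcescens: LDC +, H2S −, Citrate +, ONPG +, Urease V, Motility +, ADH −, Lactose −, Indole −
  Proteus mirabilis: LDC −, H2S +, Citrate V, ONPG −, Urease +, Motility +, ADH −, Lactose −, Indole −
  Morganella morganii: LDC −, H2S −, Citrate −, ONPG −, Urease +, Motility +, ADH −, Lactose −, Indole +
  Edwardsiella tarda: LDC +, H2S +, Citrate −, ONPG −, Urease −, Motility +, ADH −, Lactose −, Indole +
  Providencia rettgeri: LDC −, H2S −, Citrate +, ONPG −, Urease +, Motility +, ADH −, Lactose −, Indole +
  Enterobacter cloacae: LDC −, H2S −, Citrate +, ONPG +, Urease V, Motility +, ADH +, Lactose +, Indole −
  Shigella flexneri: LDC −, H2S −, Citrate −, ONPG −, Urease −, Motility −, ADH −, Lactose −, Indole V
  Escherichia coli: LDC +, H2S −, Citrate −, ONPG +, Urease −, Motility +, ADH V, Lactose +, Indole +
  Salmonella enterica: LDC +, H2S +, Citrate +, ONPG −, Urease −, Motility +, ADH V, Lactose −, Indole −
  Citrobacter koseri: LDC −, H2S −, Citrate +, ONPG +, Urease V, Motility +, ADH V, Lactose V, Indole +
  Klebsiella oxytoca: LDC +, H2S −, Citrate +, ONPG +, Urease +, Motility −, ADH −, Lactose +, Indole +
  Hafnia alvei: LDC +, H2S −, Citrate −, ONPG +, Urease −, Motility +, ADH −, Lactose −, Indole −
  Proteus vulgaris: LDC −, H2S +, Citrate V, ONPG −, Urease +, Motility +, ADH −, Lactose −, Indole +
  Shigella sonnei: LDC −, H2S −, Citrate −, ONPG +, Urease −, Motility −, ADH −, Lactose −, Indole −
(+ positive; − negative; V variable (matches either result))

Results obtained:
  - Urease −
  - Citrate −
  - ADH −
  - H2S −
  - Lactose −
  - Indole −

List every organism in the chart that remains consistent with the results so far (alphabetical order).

Hafnia alvei, Shigella flexneri, Shigella sonnei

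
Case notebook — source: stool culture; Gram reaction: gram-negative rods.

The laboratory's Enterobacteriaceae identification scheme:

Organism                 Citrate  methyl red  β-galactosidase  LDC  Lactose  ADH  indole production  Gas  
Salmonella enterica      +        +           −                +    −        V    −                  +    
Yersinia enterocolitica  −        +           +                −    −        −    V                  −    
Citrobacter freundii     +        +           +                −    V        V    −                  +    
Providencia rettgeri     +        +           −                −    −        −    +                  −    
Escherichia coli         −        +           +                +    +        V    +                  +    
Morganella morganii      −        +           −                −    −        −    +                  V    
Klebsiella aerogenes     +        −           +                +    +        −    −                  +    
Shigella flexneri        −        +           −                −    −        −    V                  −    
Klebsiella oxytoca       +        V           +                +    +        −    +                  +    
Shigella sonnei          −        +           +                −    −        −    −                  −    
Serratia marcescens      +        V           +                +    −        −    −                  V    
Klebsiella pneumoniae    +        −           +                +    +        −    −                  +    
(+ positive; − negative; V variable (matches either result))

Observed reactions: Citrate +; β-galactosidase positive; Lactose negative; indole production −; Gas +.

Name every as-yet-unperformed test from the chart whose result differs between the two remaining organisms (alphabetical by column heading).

indole production −: excludes Providencia rettgeri, Escherichia coli, Morganella morganii, Klebsiella oxytoca — 8 left.
Gas +: excludes Yersinia enterocolitica, Shigella flexneri, Shigella sonnei — 5 left.
Lactose −: excludes Klebsiella aerogenes, Klebsiella pneumoniae — 3 left.
Citrate +: all 3 remaining candidates are consistent.
β-galactosidase +: excludes Salmonella enterica — 2 left.
Two candidates remain: Citrobacter freundii and Serratia marcescens.
  methyl red: + vs V — variable for at least one, does not separate.
  LDC: Citrobacter freundii −, Serratia marcescens + — discriminates.
  ADH: V vs − — variable for at least one, does not separate.

LDC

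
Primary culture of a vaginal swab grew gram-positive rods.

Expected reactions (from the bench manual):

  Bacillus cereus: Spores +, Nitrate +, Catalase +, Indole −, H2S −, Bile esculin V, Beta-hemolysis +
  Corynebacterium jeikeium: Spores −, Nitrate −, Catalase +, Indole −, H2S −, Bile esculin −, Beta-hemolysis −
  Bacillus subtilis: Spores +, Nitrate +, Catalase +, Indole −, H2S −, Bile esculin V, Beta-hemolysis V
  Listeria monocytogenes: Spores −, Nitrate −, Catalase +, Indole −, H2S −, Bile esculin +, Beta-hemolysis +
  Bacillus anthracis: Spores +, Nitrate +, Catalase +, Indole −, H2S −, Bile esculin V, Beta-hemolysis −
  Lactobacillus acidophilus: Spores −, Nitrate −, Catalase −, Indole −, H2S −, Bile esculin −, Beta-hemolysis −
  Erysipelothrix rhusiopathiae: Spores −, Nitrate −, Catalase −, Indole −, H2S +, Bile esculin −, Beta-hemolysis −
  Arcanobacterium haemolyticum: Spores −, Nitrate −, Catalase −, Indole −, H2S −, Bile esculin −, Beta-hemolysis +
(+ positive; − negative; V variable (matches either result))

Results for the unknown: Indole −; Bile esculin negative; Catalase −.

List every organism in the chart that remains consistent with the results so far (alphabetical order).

Catalase −: excludes 5 organisms — 3 left.
Indole −: all 3 remaining candidates are consistent.
Bile esculin −: all 3 remaining candidates are consistent.

Arcanobacterium haemolyticum, Erysipelothrix rhusiopathiae, Lactobacillus acidophilus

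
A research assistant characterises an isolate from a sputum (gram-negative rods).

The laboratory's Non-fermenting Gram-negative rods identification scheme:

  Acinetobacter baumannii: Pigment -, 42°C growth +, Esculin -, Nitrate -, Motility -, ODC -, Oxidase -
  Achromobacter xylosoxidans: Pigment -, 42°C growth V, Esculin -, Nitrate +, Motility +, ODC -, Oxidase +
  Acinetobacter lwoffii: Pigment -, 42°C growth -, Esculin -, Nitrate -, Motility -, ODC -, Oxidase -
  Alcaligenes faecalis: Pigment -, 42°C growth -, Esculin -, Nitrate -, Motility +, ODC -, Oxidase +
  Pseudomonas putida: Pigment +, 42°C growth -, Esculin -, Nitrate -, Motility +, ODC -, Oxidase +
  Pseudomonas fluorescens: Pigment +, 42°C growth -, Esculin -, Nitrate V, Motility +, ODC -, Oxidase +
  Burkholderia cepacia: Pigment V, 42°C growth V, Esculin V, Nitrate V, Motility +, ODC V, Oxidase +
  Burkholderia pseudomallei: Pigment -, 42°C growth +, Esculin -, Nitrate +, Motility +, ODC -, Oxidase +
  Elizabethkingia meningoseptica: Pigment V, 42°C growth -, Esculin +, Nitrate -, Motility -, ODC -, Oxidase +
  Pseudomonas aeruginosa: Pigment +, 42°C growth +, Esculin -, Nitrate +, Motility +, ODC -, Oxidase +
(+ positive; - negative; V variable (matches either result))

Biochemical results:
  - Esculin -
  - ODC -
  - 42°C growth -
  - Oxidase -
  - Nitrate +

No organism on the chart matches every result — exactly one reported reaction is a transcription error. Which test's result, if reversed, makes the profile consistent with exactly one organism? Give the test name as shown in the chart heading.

Nitrate

As reported, no row in the chart matches all 5 reactions.
Reversing Nitrate (to -) → unique match: Acinetobacter lwoffii.
Reversing Esculin → still no organism matches.
Reversing Oxidase → 3 organisms match (not unique).
Reversing 42°C growth → still no organism matches.
Reversing ODC → still no organism matches.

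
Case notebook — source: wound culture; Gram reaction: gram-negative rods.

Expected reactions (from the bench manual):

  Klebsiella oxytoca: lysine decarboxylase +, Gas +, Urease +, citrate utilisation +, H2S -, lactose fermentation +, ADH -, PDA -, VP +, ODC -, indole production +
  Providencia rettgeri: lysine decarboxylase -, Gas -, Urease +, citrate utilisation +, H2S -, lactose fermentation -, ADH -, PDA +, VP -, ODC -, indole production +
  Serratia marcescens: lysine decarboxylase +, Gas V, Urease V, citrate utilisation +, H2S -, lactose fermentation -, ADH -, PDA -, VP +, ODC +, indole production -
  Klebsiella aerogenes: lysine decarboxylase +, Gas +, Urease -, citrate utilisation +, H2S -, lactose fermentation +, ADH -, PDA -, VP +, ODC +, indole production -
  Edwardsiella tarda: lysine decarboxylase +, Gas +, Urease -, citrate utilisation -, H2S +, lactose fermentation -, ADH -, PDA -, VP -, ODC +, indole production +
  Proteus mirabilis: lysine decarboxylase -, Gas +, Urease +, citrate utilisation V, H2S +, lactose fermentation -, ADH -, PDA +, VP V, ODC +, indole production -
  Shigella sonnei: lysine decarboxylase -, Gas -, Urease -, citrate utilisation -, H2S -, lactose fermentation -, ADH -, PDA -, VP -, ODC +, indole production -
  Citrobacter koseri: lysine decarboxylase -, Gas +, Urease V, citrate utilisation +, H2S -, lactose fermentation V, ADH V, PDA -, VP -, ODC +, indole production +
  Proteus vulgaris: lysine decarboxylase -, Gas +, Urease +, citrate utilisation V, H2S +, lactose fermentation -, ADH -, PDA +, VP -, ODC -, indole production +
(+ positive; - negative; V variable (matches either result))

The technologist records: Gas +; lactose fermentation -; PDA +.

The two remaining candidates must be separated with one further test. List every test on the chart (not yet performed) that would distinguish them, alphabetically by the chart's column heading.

indole production, ODC

PDA +: excludes 6 organisms — 3 left.
Gas +: excludes Providencia rettgeri — 2 left.
lactose fermentation -: all 2 remaining candidates are consistent.
Two candidates remain: Proteus mirabilis and Proteus vulgaris.
  lysine decarboxylase: - vs - — same for both, does not separate.
  Urease: + vs + — same for both, does not separate.
  citrate utilisation: V vs V — variable for at least one, does not separate.
  H2S: + vs + — same for both, does not separate.
  ADH: - vs - — same for both, does not separate.
  VP: V vs - — variable for at least one, does not separate.
  ODC: Proteus mirabilis +, Proteus vulgaris - — discriminates.
  indole production: Proteus mirabilis -, Proteus vulgaris + — discriminates.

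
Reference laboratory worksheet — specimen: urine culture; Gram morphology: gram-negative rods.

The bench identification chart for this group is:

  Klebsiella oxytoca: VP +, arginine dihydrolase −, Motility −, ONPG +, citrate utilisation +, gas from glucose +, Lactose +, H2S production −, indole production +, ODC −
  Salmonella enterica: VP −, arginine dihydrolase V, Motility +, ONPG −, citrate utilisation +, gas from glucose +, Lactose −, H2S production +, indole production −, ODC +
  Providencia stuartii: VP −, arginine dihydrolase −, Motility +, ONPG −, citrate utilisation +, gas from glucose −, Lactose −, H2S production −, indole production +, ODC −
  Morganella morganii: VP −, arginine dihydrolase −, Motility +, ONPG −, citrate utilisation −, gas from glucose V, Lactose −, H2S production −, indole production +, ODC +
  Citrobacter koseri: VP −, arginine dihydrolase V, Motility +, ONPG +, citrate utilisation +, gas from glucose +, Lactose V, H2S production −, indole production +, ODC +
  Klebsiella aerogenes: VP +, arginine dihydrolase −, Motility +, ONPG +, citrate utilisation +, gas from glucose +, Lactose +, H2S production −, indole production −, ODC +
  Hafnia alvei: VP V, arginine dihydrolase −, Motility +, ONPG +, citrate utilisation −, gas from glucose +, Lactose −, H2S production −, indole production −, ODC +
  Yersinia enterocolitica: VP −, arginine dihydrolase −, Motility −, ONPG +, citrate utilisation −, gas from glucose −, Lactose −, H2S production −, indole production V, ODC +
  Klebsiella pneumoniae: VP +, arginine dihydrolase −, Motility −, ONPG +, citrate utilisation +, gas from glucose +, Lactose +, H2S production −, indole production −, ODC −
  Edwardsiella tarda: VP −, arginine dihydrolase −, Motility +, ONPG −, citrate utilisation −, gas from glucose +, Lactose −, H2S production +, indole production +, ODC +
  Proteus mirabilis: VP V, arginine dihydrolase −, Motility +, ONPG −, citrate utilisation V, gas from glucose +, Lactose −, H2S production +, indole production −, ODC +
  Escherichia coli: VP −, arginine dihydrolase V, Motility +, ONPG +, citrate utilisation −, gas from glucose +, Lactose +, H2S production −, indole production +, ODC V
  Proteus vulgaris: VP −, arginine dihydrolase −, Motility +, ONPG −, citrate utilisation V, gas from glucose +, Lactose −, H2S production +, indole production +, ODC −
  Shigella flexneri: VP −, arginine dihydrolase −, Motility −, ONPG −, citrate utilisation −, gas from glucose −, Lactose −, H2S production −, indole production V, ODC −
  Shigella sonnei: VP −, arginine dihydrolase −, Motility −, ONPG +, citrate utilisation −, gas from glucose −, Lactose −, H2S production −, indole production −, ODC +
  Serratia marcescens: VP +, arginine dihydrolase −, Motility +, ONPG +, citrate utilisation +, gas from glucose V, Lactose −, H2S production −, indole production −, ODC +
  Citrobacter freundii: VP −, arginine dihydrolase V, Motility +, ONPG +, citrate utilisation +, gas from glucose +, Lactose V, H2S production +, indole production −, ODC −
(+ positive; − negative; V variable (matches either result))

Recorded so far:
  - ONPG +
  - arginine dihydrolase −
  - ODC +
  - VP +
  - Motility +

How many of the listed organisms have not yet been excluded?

3

ONPG +: excludes 7 organisms — 10 left.
arginine dihydrolase −: all 10 remaining candidates are consistent.
ODC +: excludes Klebsiella oxytoca, Klebsiella pneumoniae, Citrobacter freundii — 7 left.
Motility +: excludes Yersinia enterocolitica, Shigella sonnei — 5 left.
VP +: excludes Citrobacter koseri, Escherichia coli — 3 left.
Still consistent: Hafnia alvei, Klebsiella aerogenes, Serratia marcescens.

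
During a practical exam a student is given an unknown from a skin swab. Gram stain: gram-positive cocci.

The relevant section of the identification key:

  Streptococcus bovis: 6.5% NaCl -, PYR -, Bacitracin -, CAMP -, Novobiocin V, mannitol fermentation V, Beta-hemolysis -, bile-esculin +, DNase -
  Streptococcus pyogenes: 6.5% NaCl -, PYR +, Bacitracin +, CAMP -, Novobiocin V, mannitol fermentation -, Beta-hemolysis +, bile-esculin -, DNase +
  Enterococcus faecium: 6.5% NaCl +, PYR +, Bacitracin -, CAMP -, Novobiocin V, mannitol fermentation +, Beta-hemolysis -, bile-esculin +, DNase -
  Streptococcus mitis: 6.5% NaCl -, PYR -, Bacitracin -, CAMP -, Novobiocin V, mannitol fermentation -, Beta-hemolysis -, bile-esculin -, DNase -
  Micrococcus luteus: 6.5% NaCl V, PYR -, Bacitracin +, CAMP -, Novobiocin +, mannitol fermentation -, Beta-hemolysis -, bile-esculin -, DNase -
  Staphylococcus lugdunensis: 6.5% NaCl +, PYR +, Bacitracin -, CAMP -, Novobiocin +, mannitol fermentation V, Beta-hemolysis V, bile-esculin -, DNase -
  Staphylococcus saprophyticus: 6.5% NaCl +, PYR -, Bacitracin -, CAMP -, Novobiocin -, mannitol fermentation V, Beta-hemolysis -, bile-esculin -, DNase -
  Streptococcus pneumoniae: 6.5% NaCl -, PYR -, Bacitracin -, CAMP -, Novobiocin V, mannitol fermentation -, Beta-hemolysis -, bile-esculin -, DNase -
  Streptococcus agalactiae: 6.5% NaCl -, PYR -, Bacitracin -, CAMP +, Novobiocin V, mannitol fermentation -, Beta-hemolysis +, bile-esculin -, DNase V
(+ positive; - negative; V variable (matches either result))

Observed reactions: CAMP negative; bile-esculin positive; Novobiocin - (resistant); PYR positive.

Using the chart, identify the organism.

Novobiocin -: excludes Micrococcus luteus, Staphylococcus lugdunensis — 7 left.
bile-esculin +: excludes 5 organisms — 2 left.
CAMP -: all 2 remaining candidates are consistent.
PYR +: excludes Streptococcus bovis — 1 left.

Enterococcus faecium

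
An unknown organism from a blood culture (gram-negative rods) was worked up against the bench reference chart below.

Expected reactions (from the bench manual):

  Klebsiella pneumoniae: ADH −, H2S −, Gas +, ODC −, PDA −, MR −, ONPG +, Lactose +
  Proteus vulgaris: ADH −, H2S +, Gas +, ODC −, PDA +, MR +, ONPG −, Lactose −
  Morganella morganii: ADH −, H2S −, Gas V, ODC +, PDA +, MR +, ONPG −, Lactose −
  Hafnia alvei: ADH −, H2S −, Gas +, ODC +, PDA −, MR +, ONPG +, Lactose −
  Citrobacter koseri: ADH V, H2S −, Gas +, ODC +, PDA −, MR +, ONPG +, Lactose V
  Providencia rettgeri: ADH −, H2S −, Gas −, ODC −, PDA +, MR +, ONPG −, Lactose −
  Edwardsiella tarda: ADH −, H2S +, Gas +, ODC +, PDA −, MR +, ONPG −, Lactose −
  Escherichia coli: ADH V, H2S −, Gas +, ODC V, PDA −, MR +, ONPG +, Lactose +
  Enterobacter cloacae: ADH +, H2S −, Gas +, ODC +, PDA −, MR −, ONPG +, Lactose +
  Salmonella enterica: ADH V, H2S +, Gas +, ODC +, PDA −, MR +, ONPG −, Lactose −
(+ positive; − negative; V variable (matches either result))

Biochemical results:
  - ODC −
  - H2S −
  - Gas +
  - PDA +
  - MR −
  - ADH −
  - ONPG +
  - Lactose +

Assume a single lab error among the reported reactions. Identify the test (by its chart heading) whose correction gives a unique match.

PDA

As reported, no row in the chart matches all 8 reactions.
Reversing ADH → still no organism matches.
Reversing Lactose → still no organism matches.
Reversing ONPG → still no organism matches.
Reversing H2S → still no organism matches.
Reversing ODC → still no organism matches.
Reversing MR → still no organism matches.
Reversing PDA (to −) → unique match: Klebsiella pneumoniae.
Reversing Gas → still no organism matches.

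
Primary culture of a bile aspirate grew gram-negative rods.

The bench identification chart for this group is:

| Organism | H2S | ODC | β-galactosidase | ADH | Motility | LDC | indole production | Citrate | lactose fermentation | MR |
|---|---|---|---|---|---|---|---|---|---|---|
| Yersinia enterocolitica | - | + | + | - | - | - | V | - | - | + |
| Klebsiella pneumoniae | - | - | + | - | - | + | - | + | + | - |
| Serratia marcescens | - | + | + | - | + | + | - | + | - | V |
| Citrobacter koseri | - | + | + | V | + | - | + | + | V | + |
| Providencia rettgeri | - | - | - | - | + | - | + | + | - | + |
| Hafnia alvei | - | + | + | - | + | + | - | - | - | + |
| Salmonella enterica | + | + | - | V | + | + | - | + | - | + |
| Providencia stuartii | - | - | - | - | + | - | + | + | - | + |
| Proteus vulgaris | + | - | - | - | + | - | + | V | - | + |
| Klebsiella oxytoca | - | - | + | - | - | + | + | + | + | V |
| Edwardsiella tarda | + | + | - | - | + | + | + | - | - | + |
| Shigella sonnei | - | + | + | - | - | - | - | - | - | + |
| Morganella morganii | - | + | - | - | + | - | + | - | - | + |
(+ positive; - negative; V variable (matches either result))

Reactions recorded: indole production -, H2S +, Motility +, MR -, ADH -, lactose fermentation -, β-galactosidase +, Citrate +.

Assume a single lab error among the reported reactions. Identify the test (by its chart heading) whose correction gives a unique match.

As reported, no row in the chart matches all 8 reactions.
Reversing lactose fermentation → still no organism matches.
Reversing ADH → still no organism matches.
Reversing H2S (to -) → unique match: Serratia marcescens.
Reversing indole production → still no organism matches.
Reversing Motility → still no organism matches.
Reversing Citrate → still no organism matches.
Reversing β-galactosidase → still no organism matches.
Reversing MR → still no organism matches.

H2S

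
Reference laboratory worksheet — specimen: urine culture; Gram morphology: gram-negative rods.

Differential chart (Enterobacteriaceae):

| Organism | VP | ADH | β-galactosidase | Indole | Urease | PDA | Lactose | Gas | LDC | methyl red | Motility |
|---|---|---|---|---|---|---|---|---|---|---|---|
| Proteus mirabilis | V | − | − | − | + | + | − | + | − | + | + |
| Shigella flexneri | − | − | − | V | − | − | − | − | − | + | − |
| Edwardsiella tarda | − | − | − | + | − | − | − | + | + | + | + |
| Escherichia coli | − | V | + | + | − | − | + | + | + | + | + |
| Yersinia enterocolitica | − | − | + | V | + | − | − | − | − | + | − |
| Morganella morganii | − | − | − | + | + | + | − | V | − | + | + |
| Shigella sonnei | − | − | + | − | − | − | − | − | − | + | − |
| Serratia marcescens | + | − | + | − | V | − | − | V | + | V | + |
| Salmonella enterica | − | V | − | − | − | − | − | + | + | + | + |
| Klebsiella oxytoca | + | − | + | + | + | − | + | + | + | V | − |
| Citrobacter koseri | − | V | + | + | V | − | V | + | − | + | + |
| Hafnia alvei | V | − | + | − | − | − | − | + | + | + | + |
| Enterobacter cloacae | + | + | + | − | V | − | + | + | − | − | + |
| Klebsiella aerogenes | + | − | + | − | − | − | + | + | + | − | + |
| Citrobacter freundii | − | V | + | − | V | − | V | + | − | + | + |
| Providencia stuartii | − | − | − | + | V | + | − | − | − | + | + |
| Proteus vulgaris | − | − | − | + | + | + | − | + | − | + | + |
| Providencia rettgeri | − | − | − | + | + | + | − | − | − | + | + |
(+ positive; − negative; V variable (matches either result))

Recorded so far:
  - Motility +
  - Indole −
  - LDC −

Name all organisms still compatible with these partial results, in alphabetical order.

Citrobacter freundii, Enterobacter cloacae, Proteus mirabilis

LDC −: excludes 7 organisms — 11 left.
Motility +: excludes Shigella flexneri, Yersinia enterocolitica, Shigella sonnei — 8 left.
Indole −: excludes 5 organisms — 3 left.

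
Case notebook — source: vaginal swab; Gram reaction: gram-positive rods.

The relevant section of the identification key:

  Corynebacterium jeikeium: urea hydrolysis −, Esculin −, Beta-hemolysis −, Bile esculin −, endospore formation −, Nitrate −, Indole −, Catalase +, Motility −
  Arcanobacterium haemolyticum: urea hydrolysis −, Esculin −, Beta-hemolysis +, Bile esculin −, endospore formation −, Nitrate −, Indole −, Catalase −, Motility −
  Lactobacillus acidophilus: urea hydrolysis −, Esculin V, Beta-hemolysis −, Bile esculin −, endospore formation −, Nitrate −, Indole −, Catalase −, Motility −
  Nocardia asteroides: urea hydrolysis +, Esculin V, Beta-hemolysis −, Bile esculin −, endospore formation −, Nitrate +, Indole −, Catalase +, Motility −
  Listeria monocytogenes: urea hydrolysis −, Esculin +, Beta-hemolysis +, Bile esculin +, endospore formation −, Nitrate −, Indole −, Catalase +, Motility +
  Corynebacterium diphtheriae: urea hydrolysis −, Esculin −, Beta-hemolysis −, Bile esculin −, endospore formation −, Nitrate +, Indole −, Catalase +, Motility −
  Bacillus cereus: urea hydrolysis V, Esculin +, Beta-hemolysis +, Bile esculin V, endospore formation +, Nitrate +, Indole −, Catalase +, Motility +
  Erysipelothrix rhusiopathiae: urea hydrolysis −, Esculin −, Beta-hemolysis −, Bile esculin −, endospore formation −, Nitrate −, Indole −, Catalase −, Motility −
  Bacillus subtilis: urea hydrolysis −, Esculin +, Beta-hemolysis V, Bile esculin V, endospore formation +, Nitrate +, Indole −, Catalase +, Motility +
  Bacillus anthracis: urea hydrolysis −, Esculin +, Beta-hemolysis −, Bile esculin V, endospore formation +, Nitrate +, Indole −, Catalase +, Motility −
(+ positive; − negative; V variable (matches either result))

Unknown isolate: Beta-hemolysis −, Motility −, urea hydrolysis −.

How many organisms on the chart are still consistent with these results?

Motility −: excludes Listeria monocytogenes, Bacillus cereus, Bacillus subtilis — 7 left.
Beta-hemolysis −: excludes Arcanobacterium haemolyticum — 6 left.
urea hydrolysis −: excludes Nocardia asteroides — 5 left.
Still consistent: Bacillus anthracis, Corynebacterium diphtheriae, Corynebacterium jeikeium, Erysipelothrix rhusiopathiae, Lactobacillus acidophilus.

5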